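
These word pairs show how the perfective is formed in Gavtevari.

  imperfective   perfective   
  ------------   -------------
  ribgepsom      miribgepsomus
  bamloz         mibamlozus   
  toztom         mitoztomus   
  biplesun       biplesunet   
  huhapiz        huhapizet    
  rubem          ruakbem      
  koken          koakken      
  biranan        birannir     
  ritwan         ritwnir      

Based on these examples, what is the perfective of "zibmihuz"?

zibmihuzet

"zibmihuz" has last vowel 'u'. The one such stem in the data (biplesun → biplesunet) adds -et, so the same rule applies.
The other patterns: stems whose last vowel is 'o' add mi- … -us around the stem; stems whose last vowel is 'e' insert -ak- after the first vowel; stems whose last vowel is 'a' delete the last vowel and add -ir.
So zibmihuz → zibmihuzet.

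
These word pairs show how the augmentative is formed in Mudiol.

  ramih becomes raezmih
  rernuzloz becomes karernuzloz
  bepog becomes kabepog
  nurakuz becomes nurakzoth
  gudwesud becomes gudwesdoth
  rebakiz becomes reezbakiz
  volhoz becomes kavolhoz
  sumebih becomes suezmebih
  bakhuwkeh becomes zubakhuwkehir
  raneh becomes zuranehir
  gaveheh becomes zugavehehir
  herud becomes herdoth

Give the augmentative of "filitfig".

"filitfig" has last vowel 'i'. The stems whose last vowel is 'i' (rebakiz → reezbakiz, ramih → raezmih, sumebih → suezmebih) insert -ez- after the first vowel.
So filitfig → fiezlitfig.

fiezlitfig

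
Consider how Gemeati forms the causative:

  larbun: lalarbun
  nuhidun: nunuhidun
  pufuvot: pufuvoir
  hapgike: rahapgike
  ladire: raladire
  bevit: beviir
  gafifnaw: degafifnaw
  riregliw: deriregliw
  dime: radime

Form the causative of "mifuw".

riregliw and bevit both have last vowel 'i' yet inflect differently (deriregliw, beviir), so the last vowel is not what conditions the rule; the final letter is.
"mifuw" ends in -w. The stems ending in -w (riregliw → deriregliw, gafifnaw → degafifnaw) add the prefix de-.
So mifuw → demifuw.

demifuw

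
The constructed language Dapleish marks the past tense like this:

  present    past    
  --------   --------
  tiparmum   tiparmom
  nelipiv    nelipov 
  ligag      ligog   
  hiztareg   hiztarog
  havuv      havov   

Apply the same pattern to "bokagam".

Every pair shown (tiparmum → tiparmom, nelipiv → nelipov, ligag → ligog, …) follows the same rule: change the last vowel to 'o'.
So bokagam → bokagom.

bokagom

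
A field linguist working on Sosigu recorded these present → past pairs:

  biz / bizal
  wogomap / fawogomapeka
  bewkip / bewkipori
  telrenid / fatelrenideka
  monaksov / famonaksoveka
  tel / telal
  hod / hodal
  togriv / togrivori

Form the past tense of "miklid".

miklidori

togriv and monaksov both end in -v yet inflect differently (togrivori, famonaksoveka), so the final letter is not what conditions the rule; the number of vowels is.
"miklid" has 2 vowels. The stems with 2 vowels (togriv → togrivori, bewkip → bewkipori) add -ori.
So miklid → miklidori.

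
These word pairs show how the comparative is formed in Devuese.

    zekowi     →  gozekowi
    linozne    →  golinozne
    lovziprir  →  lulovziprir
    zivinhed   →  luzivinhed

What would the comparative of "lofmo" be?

golofmo

lovziprir and zekowi both have last vowel 'i' yet inflect differently (lulovziprir, gozekowi), so the last vowel is not what conditions the rule; whether the stem ends in a vowel or a consonant is.
"lofmo" ends in a vowel. The stems ending in a vowel (zekowi → gozekowi, linozne → golinozne) add the prefix go-.
So lofmo → golofmo.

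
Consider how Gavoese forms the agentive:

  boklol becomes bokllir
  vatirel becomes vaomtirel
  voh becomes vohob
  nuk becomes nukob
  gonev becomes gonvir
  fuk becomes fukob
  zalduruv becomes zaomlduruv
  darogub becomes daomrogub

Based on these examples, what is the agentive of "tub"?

tubob

gonev and zalduruv both end in -v yet inflect differently (gonvir, zaomlduruv), so the final letter is not what conditions the rule; the number of vowels is.
"tub" has 1 vowel. The stems with 1 vowel (nuk → nukob, fuk → fukob, voh → vohob) add -ob.
The other patterns: stems with 2 vowels delete the last vowel and add -ir; stems with 3 vowels insert -om- after the first vowel.
So tub → tubob.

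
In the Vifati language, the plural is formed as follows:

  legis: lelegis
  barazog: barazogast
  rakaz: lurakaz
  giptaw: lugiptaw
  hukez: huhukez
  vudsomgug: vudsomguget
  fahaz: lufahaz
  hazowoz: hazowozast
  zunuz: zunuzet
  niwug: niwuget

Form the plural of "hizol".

barazog and niwug both end in -g yet inflect differently (barazogast, niwuget), so the final letter is not what conditions the rule; the last vowel is.
"hizol" has last vowel 'o'. The stems whose last vowel is 'o' (hazowoz → hazowozast, barazog → barazogast) add -ast.
The other patterns: stems whose last vowel is 'u' add -et; stems whose last vowel is 'a' add the prefix lu-; stems whose last vowel is 'e' or 'i' repeat the first consonant+vowel as a prefix.
So hizol → hizolast.

hizolast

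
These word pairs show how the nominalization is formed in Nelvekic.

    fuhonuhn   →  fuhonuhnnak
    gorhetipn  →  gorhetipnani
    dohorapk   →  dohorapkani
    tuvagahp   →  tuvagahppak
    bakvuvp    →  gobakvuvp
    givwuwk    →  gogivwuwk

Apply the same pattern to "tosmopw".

tosmopwani

"tosmopw" has second-to-last letter 'p'. The stems whose second-to-last letter is 'p' (gorhetipn → gorhetipnani, dohorapk → dohorapkani) add -ani.
So tosmopw → tosmopwani.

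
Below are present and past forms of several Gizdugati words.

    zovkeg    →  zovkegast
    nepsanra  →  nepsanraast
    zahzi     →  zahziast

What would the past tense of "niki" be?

Every pair shown (zovkeg → zovkegast, nepsanra → nepsanraast, zahzi → zahziast) follows the same rule: add -ast.
So niki → nikiast.

nikiast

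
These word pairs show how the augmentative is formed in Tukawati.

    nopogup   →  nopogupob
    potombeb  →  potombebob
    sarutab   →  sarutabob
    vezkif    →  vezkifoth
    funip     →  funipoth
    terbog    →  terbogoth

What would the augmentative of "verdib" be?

nopogup and funip both end in -p yet inflect differently (nopogupob, funipoth), so the final letter is not what conditions the rule; the number of vowels is.
"verdib" has 2 vowels. The stems with 2 vowels (vezkif → vezkifoth, funip → funipoth, terbog → terbogoth) add -oth.
The other pattern: stems with 3 vowels add -ob.
So verdib → verdiboth.

verdiboth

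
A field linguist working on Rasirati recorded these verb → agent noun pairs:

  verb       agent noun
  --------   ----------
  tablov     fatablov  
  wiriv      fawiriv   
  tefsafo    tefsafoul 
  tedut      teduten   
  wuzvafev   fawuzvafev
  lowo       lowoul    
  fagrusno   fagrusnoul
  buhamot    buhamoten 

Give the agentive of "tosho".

buhamot and tablov both have last vowel 'o' yet inflect differently (buhamoten, fatablov), so the last vowel is not what conditions the rule; the final letter is.
"tosho" ends in -o. The stems ending in -o (lowo → lowoul, fagrusno → fagrusnoul, tefsafo → tefsafoul) add -ul.
So tosho → toshoul.

toshoul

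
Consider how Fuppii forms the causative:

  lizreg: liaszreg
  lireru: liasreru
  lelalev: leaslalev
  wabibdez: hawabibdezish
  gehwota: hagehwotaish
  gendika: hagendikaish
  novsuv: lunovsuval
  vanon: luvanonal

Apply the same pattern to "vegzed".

lelalev and novsuv both end in -v yet inflect differently (leaslalev, lunovsuval), so the final letter is not what conditions the rule; the first letter is.
"vegzed" begins with v-. The one such stem in the data (vanon → luvanonal) adds lu- … -al around the stem, so the same rule applies.
The other patterns: stems beginning with l- insert -as- after the first vowel; stems beginning with g- or w- add ha- … -ish around the stem.
So vegzed → luvegzedal.

luvegzedal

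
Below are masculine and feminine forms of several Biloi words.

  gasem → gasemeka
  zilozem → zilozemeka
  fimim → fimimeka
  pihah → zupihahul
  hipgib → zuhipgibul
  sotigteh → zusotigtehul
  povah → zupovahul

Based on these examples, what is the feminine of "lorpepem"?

lorpepemeka

fimim and hipgib both have last vowel 'i' yet inflect differently (fimimeka, zuhipgibul), so the last vowel is not what conditions the rule; the final letter is.
"lorpepem" ends in -m. The stems ending in -m (gasem → gasemeka, zilozem → zilozemeka, fimim → fimimeka) add -eka.
So lorpepem → lorpepemeka.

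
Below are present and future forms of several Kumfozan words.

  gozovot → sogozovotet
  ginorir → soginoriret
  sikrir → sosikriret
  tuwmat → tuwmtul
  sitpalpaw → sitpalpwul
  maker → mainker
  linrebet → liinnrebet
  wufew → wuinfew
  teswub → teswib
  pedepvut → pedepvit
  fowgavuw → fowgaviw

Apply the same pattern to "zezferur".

gozovot and tuwmat both end in -t yet inflect differently (sogozovotet, tuwmtul), so the final letter is not what conditions the rule; the last vowel is.
"zezferur" has last vowel 'u'. The stems whose last vowel is 'u' (teswub → teswib, pedepvut → pedepvit, fowgavuw → fowgaviw) change the last vowel to 'i'.
The other patterns: stems whose last vowel is 'i' or 'o' add so- … -et around the stem; stems whose last vowel is 'a' delete the last vowel and add -ul; stems whose last vowel is 'e' insert -in- after the first vowel.
So zezferur → zezferir.

zezferir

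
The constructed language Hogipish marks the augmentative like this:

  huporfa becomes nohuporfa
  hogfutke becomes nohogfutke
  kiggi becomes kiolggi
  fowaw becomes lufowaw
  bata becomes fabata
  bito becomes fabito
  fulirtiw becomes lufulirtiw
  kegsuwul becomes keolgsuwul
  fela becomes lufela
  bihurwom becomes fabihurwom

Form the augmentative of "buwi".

"buwi" begins with b-. The stems beginning with b- (bito → fabito, bata → fabata, bihurwom → fabihurwom) add the prefix fa-.
So buwi → fabuwi.

fabuwi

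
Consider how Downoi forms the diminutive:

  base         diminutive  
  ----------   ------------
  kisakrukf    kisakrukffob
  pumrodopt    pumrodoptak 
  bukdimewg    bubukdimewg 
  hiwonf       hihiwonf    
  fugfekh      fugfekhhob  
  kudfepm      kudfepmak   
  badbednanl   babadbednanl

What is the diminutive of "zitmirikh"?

kisakrukf and hiwonf both end in -f yet inflect differently (kisakrukffob, hihiwonf), so the final letter is not what conditions the rule; the second-to-last letter is.
"zitmirikh" has second-to-last letter 'k'. The stems whose second-to-last letter is 'k' (fugfekh → fugfekhhob, kisakrukf → kisakrukffob) double the final consonant and add -ob.
So zitmirikh → zitmirikhhob.

zitmirikhhob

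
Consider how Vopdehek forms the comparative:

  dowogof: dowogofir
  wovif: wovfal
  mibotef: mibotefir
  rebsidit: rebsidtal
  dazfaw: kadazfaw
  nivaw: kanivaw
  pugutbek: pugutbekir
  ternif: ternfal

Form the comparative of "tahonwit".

ternif and dowogof both end in -f yet inflect differently (ternfal, dowogofir), so the final letter is not what conditions the rule; the last vowel is.
"tahonwit" has last vowel 'i'. The stems whose last vowel is 'i' (rebsidit → rebsidtal, ternif → ternfal, wovif → wovfal) delete the last vowel and add -al.
So tahonwit → tahonwtal.

tahonwtal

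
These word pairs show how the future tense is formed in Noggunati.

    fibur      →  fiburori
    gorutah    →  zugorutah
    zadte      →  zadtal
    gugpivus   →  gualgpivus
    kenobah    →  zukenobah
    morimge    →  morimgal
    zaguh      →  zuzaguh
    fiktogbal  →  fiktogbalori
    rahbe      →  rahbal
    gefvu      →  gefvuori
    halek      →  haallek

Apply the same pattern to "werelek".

morimge and halek both have last vowel 'e' yet inflect differently (morimgal, haallek), so the last vowel is not what conditions the rule; the final letter is.
"werelek" ends in -k. The one such stem in the data (halek → haallek) inserts -al- after the first vowel (as does gugpivus), so the same rule applies.
So werelek → wealrelek.

wealrelek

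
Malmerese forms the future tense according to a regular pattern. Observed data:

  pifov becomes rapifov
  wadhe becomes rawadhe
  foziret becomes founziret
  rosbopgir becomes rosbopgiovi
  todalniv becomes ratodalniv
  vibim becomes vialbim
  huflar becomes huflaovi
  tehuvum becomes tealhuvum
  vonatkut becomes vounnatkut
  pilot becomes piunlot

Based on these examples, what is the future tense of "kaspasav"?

rakaspasav

vonatkut and tehuvum both have last vowel 'u' yet inflect differently (vounnatkut, tealhuvum), so the last vowel is not what conditions the rule; the final letter is.
"kaspasav" ends in -v. The stems ending in -v (pifov → rapifov, todalniv → ratodalniv) add the prefix ra-.
So kaspasav → rakaspasav.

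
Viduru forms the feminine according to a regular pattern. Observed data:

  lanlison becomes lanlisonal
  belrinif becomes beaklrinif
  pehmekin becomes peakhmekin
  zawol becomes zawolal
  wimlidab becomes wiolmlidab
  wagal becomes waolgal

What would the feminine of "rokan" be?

roolkan

wagal and zawol both end in -l yet inflect differently (waolgal, zawolal), so the final letter is not what conditions the rule; the last vowel is.
"rokan" has last vowel 'a'. The stems whose last vowel is 'a' (wimlidab → wiolmlidab, wagal → waolgal) insert -ol- after the first vowel.
The other patterns: stems whose last vowel is 'o' add -al; stems whose last vowel is 'i' insert -ak- after the first vowel.
So rokan → roolkan.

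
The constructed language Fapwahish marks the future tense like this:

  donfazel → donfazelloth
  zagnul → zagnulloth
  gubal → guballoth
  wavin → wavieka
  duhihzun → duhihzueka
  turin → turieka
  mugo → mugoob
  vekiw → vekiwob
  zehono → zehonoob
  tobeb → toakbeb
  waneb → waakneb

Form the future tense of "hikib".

hiakkib

"hikib" ends in -b. The stems ending in -b (tobeb → toakbeb, waneb → waakneb) insert -ak- after the first vowel.
So hikib → hiakkib.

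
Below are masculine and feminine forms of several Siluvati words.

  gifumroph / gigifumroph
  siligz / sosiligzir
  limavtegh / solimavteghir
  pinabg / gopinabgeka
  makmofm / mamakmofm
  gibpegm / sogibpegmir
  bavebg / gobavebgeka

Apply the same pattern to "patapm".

gibpegm and makmofm both end in -m yet inflect differently (sogibpegmir, mamakmofm), so the final letter is not what conditions the rule; the second-to-last letter is.
"patapm" has second-to-last letter 'p'. The one such stem in the data (gifumroph → gigifumroph) repeats the first consonant+vowel as a prefix (as does makmofm), so the same rule applies.
So patapm → papatapm.

papatapm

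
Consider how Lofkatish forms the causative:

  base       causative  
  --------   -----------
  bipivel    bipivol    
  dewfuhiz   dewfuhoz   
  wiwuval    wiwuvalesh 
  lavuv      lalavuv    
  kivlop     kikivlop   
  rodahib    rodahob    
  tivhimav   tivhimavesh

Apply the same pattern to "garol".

gagarol

lavuv and tivhimav both end in -v yet inflect differently (lalavuv, tivhimavesh), so the final letter is not what conditions the rule; the last vowel is.
"garol" has last vowel 'o'. The one such stem in the data (kivlop → kikivlop) repeats the first consonant+vowel as a prefix (as does lavuv), so the same rule applies.
The other patterns: stems whose last vowel is 'a' add -esh; stems whose last vowel is 'e' or 'i' change the last vowel to 'o'.
So garol → gagarol.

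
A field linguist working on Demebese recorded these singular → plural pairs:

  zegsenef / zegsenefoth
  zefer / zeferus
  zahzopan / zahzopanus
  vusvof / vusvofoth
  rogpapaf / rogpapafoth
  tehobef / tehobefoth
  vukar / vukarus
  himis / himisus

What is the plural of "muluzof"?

zegsenef and zefer both have last vowel 'e' yet inflect differently (zegsenefoth, zeferus), so the last vowel is not what conditions the rule; the final letter is.
"muluzof" ends in -f. The stems ending in -f (vusvof → vusvofoth, zegsenef → zegsenefoth, tehobef → tehobefoth) add -oth.
The other pattern: stems ending in -n, -r or -s add -us.
So muluzof → muluzofoth.

muluzofoth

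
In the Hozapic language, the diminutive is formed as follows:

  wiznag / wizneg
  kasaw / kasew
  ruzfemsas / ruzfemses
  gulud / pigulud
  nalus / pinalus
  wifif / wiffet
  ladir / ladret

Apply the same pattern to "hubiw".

"hubiw" has last vowel 'i'. The stems whose last vowel is 'i' (wifif → wiffet, ladir → ladret) delete the last vowel and add -et.
The other patterns: stems whose last vowel is 'a' change the last vowel to 'e'; stems whose last vowel is 'u' add the prefix pi-.
So hubiw → hubwet.

hubwet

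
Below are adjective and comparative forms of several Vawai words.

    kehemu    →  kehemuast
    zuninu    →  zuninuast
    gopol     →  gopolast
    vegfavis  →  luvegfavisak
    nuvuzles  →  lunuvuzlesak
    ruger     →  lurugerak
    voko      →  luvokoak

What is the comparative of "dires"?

gopol and voko both have last vowel 'o' yet inflect differently (gopolast, luvokoak), so the last vowel is not what conditions the rule; the final letter is.
"dires" ends in -s. The stems ending in -s (vegfavis → luvegfavisak, nuvuzles → lunuvuzlesak) add lu- … -ak around the stem.
So dires → ludiresak.

ludiresak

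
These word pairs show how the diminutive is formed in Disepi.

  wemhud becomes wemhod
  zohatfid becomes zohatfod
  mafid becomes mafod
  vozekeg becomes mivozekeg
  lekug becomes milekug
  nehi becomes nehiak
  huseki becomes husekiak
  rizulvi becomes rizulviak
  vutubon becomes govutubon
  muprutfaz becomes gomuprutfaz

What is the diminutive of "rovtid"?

"rovtid" ends in -d. The stems ending in -d (wemhud → wemhod, zohatfid → zohatfod, mafid → mafod) change the last vowel to 'o'.
So rovtid → rovtod.

rovtod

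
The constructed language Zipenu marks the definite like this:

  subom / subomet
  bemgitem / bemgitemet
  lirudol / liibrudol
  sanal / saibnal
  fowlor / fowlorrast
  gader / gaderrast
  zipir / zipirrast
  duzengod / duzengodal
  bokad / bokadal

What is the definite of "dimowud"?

subom and lirudol both have last vowel 'o' yet inflect differently (subomet, liibrudol), so the last vowel is not what conditions the rule; the final letter is.
"dimowud" ends in -d. The stems ending in -d (duzengod → duzengodal, bokad → bokadal) add -al.
So dimowud → dimowudal.

dimowudal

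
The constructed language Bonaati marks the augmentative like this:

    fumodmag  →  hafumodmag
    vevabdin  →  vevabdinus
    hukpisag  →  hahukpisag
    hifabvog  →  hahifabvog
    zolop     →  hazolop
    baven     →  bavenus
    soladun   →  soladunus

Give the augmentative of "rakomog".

baven and zolop both have 2 vowels yet inflect differently (bavenus, hazolop), so the number of vowels is not what conditions the rule; the final letter is.
"rakomog" ends in -g. The stems ending in -g (fumodmag → hafumodmag, hifabvog → hahifabvog, hukpisag → hahukpisag) add the prefix ha-.
The other pattern: stems ending in -n add -us.
So rakomog → harakomog.

harakomog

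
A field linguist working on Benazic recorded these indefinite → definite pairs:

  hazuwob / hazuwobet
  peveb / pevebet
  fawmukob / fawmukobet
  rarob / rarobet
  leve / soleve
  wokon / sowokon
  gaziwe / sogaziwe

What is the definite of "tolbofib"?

peveb and leve both have last vowel 'e' yet inflect differently (pevebet, soleve), so the last vowel is not what conditions the rule; the final letter is.
"tolbofib" ends in -b. The stems ending in -b (hazuwob → hazuwobet, peveb → pevebet, fawmukob → fawmukobet) add -et.
So tolbofib → tolbofibet.

tolbofibet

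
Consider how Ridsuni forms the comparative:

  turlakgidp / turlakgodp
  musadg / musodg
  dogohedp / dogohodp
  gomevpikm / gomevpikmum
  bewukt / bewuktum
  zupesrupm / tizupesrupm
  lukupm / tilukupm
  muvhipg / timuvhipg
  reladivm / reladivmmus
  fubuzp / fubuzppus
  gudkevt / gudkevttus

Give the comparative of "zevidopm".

gomevpikm and zupesrupm both end in -m yet inflect differently (gomevpikmum, tizupesrupm), so the final letter is not what conditions the rule; the second-to-last letter is.
"zevidopm" has second-to-last letter 'p'. The stems whose second-to-last letter is 'p' (zupesrupm → tizupesrupm, lukupm → tilukupm, muvhipg → timuvhipg) add the prefix ti-.
The other patterns: stems whose second-to-last letter is 'd' change the last vowel to 'o'; stems whose second-to-last letter is 'k' add -um; stems whose second-to-last letter is 'v' or 'z' double the final consonant and add -us.
So zevidopm → tizevidopm.

tizevidopm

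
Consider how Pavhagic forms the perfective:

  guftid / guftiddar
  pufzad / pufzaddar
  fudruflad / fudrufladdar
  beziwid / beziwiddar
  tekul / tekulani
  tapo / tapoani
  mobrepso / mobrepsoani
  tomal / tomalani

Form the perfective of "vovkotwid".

vovkotwiddar

pufzad and tomal both have last vowel 'a' yet inflect differently (pufzaddar, tomalani), so the last vowel is not what conditions the rule; the final letter is.
"vovkotwid" ends in -d. The stems ending in -d (guftid → guftiddar, pufzad → pufzaddar, fudruflad → fudrufladdar) double the final consonant and add -ar.
The other pattern: stems ending in -l or -o add -ani.
So vovkotwid → vovkotwiddar.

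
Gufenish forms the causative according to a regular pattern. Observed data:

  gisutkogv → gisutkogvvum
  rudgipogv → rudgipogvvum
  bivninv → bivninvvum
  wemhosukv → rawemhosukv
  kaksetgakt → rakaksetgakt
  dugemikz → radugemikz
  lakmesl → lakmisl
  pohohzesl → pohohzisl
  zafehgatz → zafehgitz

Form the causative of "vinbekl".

ravinbekl

gisutkogv and wemhosukv both end in -v yet inflect differently (gisutkogvvum, rawemhosukv), so the final letter is not what conditions the rule; the second-to-last letter is.
"vinbekl" has second-to-last letter 'k'. The stems whose second-to-last letter is 'k' (wemhosukv → rawemhosukv, kaksetgakt → rakaksetgakt, dugemikz → radugemikz) add the prefix ra-.
The other patterns: stems whose second-to-last letter is 'g' or 'n' double the final consonant and add -um; stems whose second-to-last letter is 's' or 't' change the last vowel to 'i'.
So vinbekl → ravinbekl.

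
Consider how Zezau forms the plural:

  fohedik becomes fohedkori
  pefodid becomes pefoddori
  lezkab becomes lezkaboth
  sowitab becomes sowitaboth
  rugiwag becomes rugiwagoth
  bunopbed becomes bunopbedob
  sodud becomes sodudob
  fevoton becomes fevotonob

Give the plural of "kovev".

"kovev" has last vowel 'e'. The one such stem in the data (bunopbed → bunopbedob) adds -ob, so the same rule applies.
So kovev → kovevob.

kovevob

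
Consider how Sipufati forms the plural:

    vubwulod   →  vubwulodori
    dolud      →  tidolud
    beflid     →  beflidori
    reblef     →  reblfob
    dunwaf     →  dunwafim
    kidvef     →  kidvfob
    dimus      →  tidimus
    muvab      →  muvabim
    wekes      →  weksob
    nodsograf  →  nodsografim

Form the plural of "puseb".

pusbob

"puseb" has last vowel 'e'. The stems whose last vowel is 'e' (wekes → weksob, reblef → reblfob, kidvef → kidvfob) delete the last vowel and add -ob.
So puseb → pusbob.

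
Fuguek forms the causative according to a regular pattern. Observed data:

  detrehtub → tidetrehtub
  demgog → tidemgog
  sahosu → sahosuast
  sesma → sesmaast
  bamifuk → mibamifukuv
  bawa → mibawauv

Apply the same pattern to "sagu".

saguast

sesma and bawa both end in -a yet inflect differently (sesmaast, mibawauv), so the final letter is not what conditions the rule; the first letter is.
"sagu" begins with s-. The stems beginning with s- (sahosu → sahosuast, sesma → sesmaast) add -ast.
The other patterns: stems beginning with d- add the prefix ti-; stems beginning with b- add mi- … -uv around the stem.
So sagu → saguast.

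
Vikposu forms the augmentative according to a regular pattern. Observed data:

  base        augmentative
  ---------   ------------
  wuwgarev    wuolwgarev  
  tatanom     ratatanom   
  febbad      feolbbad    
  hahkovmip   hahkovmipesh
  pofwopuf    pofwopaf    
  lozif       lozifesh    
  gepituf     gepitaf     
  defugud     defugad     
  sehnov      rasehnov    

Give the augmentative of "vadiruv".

gepituf and lozif both end in -f yet inflect differently (gepitaf, lozifesh), so the final letter is not what conditions the rule; the last vowel is.
"vadiruv" has last vowel 'u'. The stems whose last vowel is 'u' (gepituf → gepitaf, defugud → defugad, pofwopuf → pofwopaf) change the last vowel to 'a'.
The other patterns: stems whose last vowel is 'o' add the prefix ra-; stems whose last vowel is 'i' add -esh; stems whose last vowel is 'a' or 'e' insert -ol- after the first vowel.
So vadiruv → vadirav.

vadirav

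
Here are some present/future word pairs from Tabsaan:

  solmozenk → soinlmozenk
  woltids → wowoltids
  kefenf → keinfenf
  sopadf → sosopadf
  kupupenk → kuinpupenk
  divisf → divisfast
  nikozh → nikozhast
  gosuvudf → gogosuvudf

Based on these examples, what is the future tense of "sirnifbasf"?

sirnifbasfast

gosuvudf and kefenf both end in -f yet inflect differently (gogosuvudf, keinfenf), so the final letter is not what conditions the rule; the second-to-last letter is.
"sirnifbasf" has second-to-last letter 's'. The one such stem in the data (divisf → divisfast) adds -ast, so the same rule applies.
The other patterns: stems whose second-to-last letter is 'd' repeat the first consonant+vowel as a prefix; stems whose second-to-last letter is 'n' insert -in- after the first vowel.
So sirnifbasf → sirnifbasfast.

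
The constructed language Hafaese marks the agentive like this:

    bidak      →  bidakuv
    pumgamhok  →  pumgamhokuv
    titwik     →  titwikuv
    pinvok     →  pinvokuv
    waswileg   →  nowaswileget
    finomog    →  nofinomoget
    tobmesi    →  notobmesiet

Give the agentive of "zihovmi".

pumgamhok and finomog both have last vowel 'o' yet inflect differently (pumgamhokuv, nofinomoget), so the last vowel is not what conditions the rule; the final letter is.
"zihovmi" ends in -i. The one such stem in the data (tobmesi → notobmesiet) adds no- … -et around the stem, so the same rule applies.
The other pattern: stems ending in -k add -uv.
So zihovmi → nozihovmiet.

nozihovmiet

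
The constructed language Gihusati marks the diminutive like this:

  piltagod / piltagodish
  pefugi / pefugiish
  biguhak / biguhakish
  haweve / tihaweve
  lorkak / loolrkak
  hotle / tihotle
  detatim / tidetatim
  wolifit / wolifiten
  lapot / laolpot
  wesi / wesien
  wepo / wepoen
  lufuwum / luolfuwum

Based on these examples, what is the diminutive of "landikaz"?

pefugi and wesi both end in -i yet inflect differently (pefugiish, wesien), so the final letter is not what conditions the rule; the first letter is.
"landikaz" begins with l-. The stems beginning with l- (lufuwum → luolfuwum, lorkak → loolrkak, lapot → laolpot) insert -ol- after the first vowel.
So landikaz → laolndikaz.

laolndikaz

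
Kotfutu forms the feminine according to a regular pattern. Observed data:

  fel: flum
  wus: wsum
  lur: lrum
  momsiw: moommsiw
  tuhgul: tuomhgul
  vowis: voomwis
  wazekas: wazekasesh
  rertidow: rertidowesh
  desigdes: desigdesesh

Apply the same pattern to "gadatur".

gadaturesh

"gadatur" has 3 vowels. The stems with 3 vowels (wazekas → wazekasesh, rertidow → rertidowesh, desigdes → desigdesesh) add -esh.
The other patterns: stems with 1 vowel delete the last vowel and add -um; stems with 2 vowels insert -om- after the first vowel.
So gadatur → gadaturesh.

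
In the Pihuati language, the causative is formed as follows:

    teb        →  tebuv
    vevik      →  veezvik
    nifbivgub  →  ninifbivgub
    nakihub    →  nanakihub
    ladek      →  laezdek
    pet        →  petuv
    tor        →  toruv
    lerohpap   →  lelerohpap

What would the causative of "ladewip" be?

laladewip

"ladewip" has 3 vowels. The stems with 3 vowels (nakihub → nanakihub, nifbivgub → ninifbivgub, lerohpap → lelerohpap) repeat the first consonant+vowel as a prefix.
The other patterns: stems with 1 vowel add -uv; stems with 2 vowels insert -ez- after the first vowel.
So ladewip → laladewip.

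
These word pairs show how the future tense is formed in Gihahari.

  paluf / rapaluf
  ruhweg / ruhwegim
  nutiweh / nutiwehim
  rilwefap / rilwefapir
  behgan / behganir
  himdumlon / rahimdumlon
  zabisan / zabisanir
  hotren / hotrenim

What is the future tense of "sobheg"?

sobhegim

hotren and zabisan both end in -n yet inflect differently (hotrenim, zabisanir), so the final letter is not what conditions the rule; the last vowel is.
"sobheg" has last vowel 'e'. The stems whose last vowel is 'e' (nutiweh → nutiwehim, ruhweg → ruhwegim, hotren → hotrenim) add -im.
So sobheg → sobhegim.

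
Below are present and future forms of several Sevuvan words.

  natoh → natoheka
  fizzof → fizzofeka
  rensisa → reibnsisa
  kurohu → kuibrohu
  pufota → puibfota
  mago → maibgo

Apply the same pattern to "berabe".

beibrabe

natoh and mago both have last vowel 'o' yet inflect differently (natoheka, maibgo), so the last vowel is not what conditions the rule; whether the stem ends in a vowel or a consonant is.
"berabe" ends in a vowel. The stems ending in a vowel (rensisa → reibnsisa, kurohu → kuibrohu, pufota → puibfota) insert -ib- after the first vowel.
The other pattern: stems ending in a consonant add -eka.
So berabe → beibrabe.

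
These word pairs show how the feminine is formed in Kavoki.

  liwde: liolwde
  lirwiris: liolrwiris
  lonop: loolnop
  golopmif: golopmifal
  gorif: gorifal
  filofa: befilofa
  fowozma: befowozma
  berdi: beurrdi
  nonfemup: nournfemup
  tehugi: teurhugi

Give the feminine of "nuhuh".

nuurhuh

lonop and nonfemup both end in -p yet inflect differently (loolnop, nournfemup), so the final letter is not what conditions the rule; the first letter is.
"nuhuh" begins with n-. The one such stem in the data (nonfemup → nournfemup) inserts -ur- after the first vowel (as do berdi, tehugi), so the same rule applies.
So nuhuh → nuurhuh.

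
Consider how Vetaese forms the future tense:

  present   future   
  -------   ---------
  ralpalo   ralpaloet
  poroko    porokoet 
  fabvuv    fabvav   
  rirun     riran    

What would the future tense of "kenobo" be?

ralpalo and rirun both begin with r- yet inflect differently (ralpaloet, riran), so the first letter is not what conditions the rule; whether the stem ends in a vowel or a consonant is.
"kenobo" ends in a vowel. The stems ending in a vowel (ralpalo → ralpaloet, poroko → porokoet) add -et.
So kenobo → kenoboet.

kenoboet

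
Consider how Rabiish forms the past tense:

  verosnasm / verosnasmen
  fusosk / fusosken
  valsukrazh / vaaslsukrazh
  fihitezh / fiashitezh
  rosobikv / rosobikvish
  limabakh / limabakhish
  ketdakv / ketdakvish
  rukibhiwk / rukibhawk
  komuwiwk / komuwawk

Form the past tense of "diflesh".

difleshen

"diflesh" has second-to-last letter 's'. The stems whose second-to-last letter is 's' (verosnasm → verosnasmen, fusosk → fusosken) add -en.
So diflesh → difleshen.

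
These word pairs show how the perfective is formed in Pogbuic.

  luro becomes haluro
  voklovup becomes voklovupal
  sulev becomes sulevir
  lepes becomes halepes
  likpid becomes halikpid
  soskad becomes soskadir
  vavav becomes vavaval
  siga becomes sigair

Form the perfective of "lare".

halare

vavav and sulev both end in -v yet inflect differently (vavaval, sulevir), so the final letter is not what conditions the rule; the first letter is.
"lare" begins with l-. The stems beginning with l- (likpid → halikpid, lepes → halepes, luro → haluro) add the prefix ha-.
So lare → halare.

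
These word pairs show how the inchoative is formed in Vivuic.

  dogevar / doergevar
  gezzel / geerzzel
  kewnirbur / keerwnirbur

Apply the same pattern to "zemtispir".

zeermtispir

Every pair shown (dogevar → doergevar, gezzel → geerzzel, kewnirbur → keerwnirbur) follows the same rule: insert -er- after the first vowel.
So zemtispir → zeermtispir.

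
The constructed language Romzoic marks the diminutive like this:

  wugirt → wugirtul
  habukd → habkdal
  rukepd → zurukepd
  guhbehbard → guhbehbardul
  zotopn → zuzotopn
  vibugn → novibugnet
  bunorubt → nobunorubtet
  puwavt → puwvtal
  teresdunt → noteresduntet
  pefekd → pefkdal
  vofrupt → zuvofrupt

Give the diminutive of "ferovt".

fervtal

habukd and guhbehbard both end in -d yet inflect differently (habkdal, guhbehbardul), so the final letter is not what conditions the rule; the second-to-last letter is.
"ferovt" has second-to-last letter 'v'. The one such stem in the data (puwavt → puwvtal) deletes the last vowel and adds -al (as do habukd, pefekd), so the same rule applies.
The other patterns: stems whose second-to-last letter is 'r' add -ul; stems whose second-to-last letter is 'p' add the prefix zu-; stems whose second-to-last letter is 'b', 'g' or 'n' add no- … -et around the stem.
So ferovt → fervtal.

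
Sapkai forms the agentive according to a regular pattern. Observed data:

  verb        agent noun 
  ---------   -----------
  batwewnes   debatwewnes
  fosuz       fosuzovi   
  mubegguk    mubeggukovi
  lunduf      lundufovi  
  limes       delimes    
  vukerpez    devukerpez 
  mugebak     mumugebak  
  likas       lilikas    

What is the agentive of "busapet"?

debusapet

vukerpez and fosuz both end in -z yet inflect differently (devukerpez, fosuzovi), so the final letter is not what conditions the rule; the last vowel is.
"busapet" has last vowel 'e'. The stems whose last vowel is 'e' (vukerpez → devukerpez, limes → delimes, batwewnes → debatwewnes) add the prefix de-.
So busapet → debusapet.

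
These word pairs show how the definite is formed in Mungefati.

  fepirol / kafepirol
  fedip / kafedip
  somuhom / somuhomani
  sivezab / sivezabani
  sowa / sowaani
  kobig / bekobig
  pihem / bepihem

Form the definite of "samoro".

somuhom and pihem both end in -m yet inflect differently (somuhomani, bepihem), so the final letter is not what conditions the rule; the first letter is.
"samoro" begins with s-. The stems beginning with s- (somuhom → somuhomani, sivezab → sivezabani, sowa → sowaani) add -ani.
So samoro → samoroani.

samoroani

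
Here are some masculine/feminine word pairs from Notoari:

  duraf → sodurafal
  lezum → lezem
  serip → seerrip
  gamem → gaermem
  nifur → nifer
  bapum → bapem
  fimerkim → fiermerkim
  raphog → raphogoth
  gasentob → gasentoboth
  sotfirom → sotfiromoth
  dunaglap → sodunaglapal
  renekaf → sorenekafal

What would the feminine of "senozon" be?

sotfirom and bapum both end in -m yet inflect differently (sotfiromoth, bapem), so the final letter is not what conditions the rule; the last vowel is.
"senozon" has last vowel 'o'. The stems whose last vowel is 'o' (raphog → raphogoth, gasentob → gasentoboth, sotfirom → sotfiromoth) add -oth.
The other patterns: stems whose last vowel is 'a' add so- … -al around the stem; stems whose last vowel is 'u' change the last vowel to 'e'; stems whose last vowel is 'e' or 'i' insert -er- after the first vowel.
So senozon → senozonoth.

senozonoth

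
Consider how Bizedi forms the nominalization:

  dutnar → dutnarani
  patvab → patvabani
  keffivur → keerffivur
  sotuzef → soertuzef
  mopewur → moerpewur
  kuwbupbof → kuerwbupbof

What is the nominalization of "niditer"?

dutnar and keffivur both end in -r yet inflect differently (dutnarani, keerffivur), so the final letter is not what conditions the rule; the number of vowels is.
"niditer" has 3 vowels. The stems with 3 vowels (keffivur → keerffivur, sotuzef → soertuzef, mopewur → moerpewur) insert -er- after the first vowel.
The other pattern: stems with 2 vowels add -ani.
So niditer → nierditer.

nierditer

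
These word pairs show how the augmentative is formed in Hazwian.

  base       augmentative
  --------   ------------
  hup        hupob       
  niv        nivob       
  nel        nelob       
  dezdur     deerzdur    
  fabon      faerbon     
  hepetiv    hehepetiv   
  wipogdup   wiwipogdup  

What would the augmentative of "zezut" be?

niv and hepetiv both end in -v yet inflect differently (nivob, hehepetiv), so the final letter is not what conditions the rule; the number of vowels is.
"zezut" has 2 vowels. The stems with 2 vowels (dezdur → deerzdur, fabon → faerbon) insert -er- after the first vowel.
The other patterns: stems with 1 vowel add -ob; stems with 3 vowels repeat the first consonant+vowel as a prefix.
So zezut → zeerzut.

zeerzut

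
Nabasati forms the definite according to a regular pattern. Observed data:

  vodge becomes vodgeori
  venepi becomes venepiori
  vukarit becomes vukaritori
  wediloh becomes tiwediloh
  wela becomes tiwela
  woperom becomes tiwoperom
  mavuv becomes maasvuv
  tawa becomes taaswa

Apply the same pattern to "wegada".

"wegada" begins with w-. The stems beginning with w- (wediloh → tiwediloh, wela → tiwela, woperom → tiwoperom) add the prefix ti-.
The other patterns: stems beginning with v- add -ori; stems beginning with m- or t- insert -as- after the first vowel.
So wegada → tiwegada.

tiwegada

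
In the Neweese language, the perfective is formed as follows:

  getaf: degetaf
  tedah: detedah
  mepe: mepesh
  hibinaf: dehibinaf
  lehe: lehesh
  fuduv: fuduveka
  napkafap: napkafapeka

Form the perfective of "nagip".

nagipeka

napkafap and tedah both have last vowel 'a' yet inflect differently (napkafapeka, detedah), so the last vowel is not what conditions the rule; the final letter is.
"nagip" ends in -p. The one such stem in the data (napkafap → napkafapeka) adds -eka, so the same rule applies.
So nagip → nagipeka.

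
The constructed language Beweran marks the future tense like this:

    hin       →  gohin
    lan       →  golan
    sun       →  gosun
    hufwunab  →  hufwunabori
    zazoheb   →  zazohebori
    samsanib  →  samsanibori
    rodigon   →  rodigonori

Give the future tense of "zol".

hin and rodigon both end in -n yet inflect differently (gohin, rodigonori), so the final letter is not what conditions the rule; the number of vowels is.
"zol" has 1 vowel. The stems with 1 vowel (hin → gohin, lan → golan, sun → gosun) add the prefix go-.
So zol → gozol.

gozol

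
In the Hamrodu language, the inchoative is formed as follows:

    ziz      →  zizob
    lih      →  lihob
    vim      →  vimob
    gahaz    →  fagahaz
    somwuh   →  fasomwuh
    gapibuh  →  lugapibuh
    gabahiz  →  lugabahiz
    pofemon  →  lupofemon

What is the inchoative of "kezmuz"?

fakezmuz

ziz and gahaz both end in -z yet inflect differently (zizob, fagahaz), so the final letter is not what conditions the rule; the number of vowels is.
"kezmuz" has 2 vowels. The stems with 2 vowels (gahaz → fagahaz, somwuh → fasomwuh) add the prefix fa-.
The other patterns: stems with 1 vowel add -ob; stems with 3 vowels add the prefix lu-.
So kezmuz → fakezmuz.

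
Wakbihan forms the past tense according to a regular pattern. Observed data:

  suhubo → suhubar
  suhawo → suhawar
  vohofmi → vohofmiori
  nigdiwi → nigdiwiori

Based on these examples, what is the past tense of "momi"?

suhubo and vohofmi both have 3 vowels yet inflect differently (suhubar, vohofmiori), so the number of vowels is not what conditions the rule; the final letter is.
"momi" ends in -i. The stems ending in -i (vohofmi → vohofmiori, nigdiwi → nigdiwiori) add -ori.
So momi → momiori.

momiori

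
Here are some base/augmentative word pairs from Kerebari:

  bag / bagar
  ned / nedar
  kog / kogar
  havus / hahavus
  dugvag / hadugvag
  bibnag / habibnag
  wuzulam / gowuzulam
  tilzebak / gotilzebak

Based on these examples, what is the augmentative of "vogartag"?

bag and dugvag both end in -g yet inflect differently (bagar, hadugvag), so the final letter is not what conditions the rule; the number of vowels is.
"vogartag" has 3 vowels. The stems with 3 vowels (wuzulam → gowuzulam, tilzebak → gotilzebak) add the prefix go-.
The other patterns: stems with 1 vowel add -ar; stems with 2 vowels add the prefix ha-.
So vogartag → govogartag.

govogartag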